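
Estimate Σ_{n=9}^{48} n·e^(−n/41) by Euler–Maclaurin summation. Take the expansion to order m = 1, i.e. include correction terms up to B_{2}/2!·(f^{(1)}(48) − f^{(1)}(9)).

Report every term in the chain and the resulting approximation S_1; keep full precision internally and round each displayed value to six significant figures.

S_1 ≈ 525.265

The integral term ∫_9^48 x·e^(−x/41) dx = 514.266.
Boundary: ½(f(9) + f(48)) = ½(7.22619 + 14.8867) = 11.0565.
Running total after boundary: 525.322.
Correction k=1: B_{2}/2! · (f^{(1)}(48) − f^{(1)}(9)) = 1/12 · (-0.0529507 − 0.626662) = -0.0566344.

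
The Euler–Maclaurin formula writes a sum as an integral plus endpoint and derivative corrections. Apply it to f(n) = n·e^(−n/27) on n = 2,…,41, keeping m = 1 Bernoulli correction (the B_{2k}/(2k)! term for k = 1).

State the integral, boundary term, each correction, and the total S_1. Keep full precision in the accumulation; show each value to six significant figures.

S_1 ≈ 330.283

∫_2^41 x·e^(−x/27) dx evaluates to 324.946.
Boundary: ½(f(2) + f(41)) = ½(1.85721 + 8.98048) = 5.41884.
So far: 330.365.
Correction k=1: B_{2}/2! · (f^{(1)}(41) − f^{(1)}(2)) = 1/12 · (-0.113574 − 0.859818) = -0.0811160.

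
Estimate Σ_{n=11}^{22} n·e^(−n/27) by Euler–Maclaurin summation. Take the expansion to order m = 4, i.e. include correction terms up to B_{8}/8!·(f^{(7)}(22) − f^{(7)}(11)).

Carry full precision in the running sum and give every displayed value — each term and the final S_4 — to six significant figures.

Integral: ∫_11^22 x·e^(−x/27) dx = 96.9525.
Endpoint term: (f(11) + f(22))/2 = (7.31910 + 9.73987)/2 = 8.52949.
So far: 105.482.
Order-1 term: 1/12 · (0.0819854 − 0.394295) = -0.0260258.
Partial sum through k=1: 105.456.
Order-2 term: −1/720 · (0.00132706 − 0.00236631) = 1.44340e-06.
Partial sum through k=2: 105.456.
Order-3 term: 1/30240 · (3.48650e-06 − 5.75000e-06) = -7.48512e-11.
Partial sum through k=3: 105.456.
Order-4 term: −1/1209600 · (7.06807e-09 − 1.13224e-08) = 3.51715e-15.

S_4 ≈ 105.456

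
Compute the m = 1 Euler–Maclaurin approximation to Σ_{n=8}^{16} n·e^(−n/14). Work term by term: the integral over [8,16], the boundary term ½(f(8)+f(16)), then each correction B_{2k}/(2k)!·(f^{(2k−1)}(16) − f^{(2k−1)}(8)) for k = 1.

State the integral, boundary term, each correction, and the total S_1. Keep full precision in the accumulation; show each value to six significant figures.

S_1 ≈ 44.7786

∫_8^16 x·e^(−x/14) dx evaluates to 39.9924.
Boundary: ½(f(8) + f(16)) = ½(4.51774 + 5.10250) = 4.81012.
Integral + boundary = 44.8026.
Order-1 term: 1/12 · (-0.0455581 − 0.242022) = -0.0239650.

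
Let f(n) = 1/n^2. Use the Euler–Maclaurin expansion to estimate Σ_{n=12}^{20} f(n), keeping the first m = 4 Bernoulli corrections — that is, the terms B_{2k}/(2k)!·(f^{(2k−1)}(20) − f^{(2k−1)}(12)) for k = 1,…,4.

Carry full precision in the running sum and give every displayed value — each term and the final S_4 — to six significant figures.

∫_12^20 1/x^2 dx evaluates to 0.0333333.
½[f(12) + f(20)] = ½[0.00694444 + 0.00250000] = 0.00472222.
Integral + boundary = 0.0380556.
k=1: B_{2}/(2)! × [f^{(1)}(20) − f^{(1)}(12)] = 1/12 × (-0.000250000 − (-0.00115741)) = 7.56173e-05.
Partial sum through k=1: 0.0381312.
k=2: B_{4}/(4)! × [f^{(3)}(20) − f^{(3)}(12)] = −1/720 × (-7.50000e-06 − (-9.64506e-05)) = -1.23543e-07.
Partial sum through k=2: 0.0381310.
k=3: B_{6}/(6)! × [f^{(5)}(20) − f^{(5)}(12)] = 1/30240 × (-5.62500e-07 − (-2.00939e-05)) = 6.45879e-10.
Partial sum through k=3: 0.0381310.
k=4: B_{8}/(8)! × [f^{(7)}(20) − f^{(7)}(12)] = −1/1209600 × (-7.87500e-08 − (-7.81429e-06)) = -6.39512e-12.

S_4 ≈ 0.0381310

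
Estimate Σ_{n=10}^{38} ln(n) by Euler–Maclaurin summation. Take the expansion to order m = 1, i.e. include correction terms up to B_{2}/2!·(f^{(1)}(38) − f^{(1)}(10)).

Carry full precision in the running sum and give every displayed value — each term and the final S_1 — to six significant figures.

S_1 ≈ 90.1664

The integral term ∫_10^38 ln(x) dx = 87.2024.
Endpoint term: (f(10) + f(38))/2 = (2.30259 + 3.63759)/2 = 2.97009.
Integral + boundary = 90.1725.
Order-1 term: 1/12 · (0.0263158 − 0.100000) = -0.00614035.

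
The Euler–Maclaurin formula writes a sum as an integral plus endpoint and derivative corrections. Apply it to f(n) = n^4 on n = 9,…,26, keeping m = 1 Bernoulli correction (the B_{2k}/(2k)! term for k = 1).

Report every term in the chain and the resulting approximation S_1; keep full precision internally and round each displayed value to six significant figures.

Integral: ∫_9^26 x^4 dx = 2.36447e+06.
½[f(9) + f(26)] = ½[6561.00 + 456976] = 231768.
Integral + boundary = 2.59623e+06.
k=1: B_{2}/(2)! × [f^{(1)}(26) − f^{(1)}(9)] = 1/12 × (70304.0 − 2916.00) = 5615.67.

S_1 ≈ 2.60185e+06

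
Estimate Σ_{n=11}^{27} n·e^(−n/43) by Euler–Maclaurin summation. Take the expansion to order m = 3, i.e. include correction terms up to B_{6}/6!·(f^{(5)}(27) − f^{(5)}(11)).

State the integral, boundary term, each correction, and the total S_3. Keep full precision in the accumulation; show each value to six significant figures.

S_3 ≈ 202.864

Integral: ∫_11^27 x·e^(−x/43) dx = 191.432.
Boundary: ½(f(11) + f(27)) = ½(8.51715 + 14.4101) = 11.4636.
So far: 202.896.
Correction k=1: B_{2}/2! · (f^{(1)}(27) − f^{(1)}(11)) = 1/12 · (0.198589 − 0.576213) = -0.0314687.
Running total after k=1: 202.864.
Correction k=2: B_{4}/4! · (f^{(3)}(27) − f^{(3)}(11)) = −1/720 · (0.000684697 − 0.00114915) = 6.45079e-07.
Running total after k=2: 202.864.
Correction k=3: B_{6}/6! · (f^{(5)}(27) − f^{(5)}(11)) = 1/30240 · (6.82526e-07 − 1.07446e-06) = -1.29607e-11.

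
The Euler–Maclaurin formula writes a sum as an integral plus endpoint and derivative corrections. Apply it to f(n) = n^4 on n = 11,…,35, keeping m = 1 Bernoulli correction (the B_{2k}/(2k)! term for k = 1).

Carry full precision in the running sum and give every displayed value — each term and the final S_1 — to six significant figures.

S_1 ≈ 1.12436e+07

Integral: ∫_11^35 x^4 dx = 1.04722e+07.
Boundary: ½(f(11) + f(35)) = ½(14641.0 + 1.50062e+06) = 757633.
Integral + boundary = 1.12298e+07.
Correction k=1: B_{2}/2! · (f^{(1)}(35) − f^{(1)}(11)) = 1/12 · (171500 − 5324.00) = 13848.0.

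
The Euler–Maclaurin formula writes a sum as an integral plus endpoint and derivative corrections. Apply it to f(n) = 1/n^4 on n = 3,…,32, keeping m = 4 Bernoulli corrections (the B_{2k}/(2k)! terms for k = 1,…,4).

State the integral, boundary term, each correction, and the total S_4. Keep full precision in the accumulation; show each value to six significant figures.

The integral term ∫_3^32 1/x^4 dx = 0.0123355.
Endpoint term: (f(3) + f(32))/2 = (0.0123457 + 9.53674e-07)/2 = 0.00617332.
Running total after boundary: 0.0185088.
k=1: B_{2}/(2)! × [f^{(1)}(32) − f^{(1)}(3)] = 1/12 × (-1.19209e-07 − (-0.0164609)) = 0.00137173.
Partial sum through k=1: 0.0198806.
k=2: B_{4}/(4)! × [f^{(3)}(32) − f^{(3)}(3)] = −1/720 × (-3.49246e-09 − (-0.0548697)) = -7.62079e-05.
Partial sum through k=2: 0.0198043.
k=3: B_{6}/(6)! × [f^{(5)}(32) − f^{(5)}(3)] = 1/30240 × (-1.90994e-10 − (-0.341411)) = 1.12901e-05.
Partial sum through k=3: 0.0198156.
k=4: B_{8}/(8)! × [f^{(7)}(32) − f^{(7)}(3)] = −1/1209600 × (-1.67866e-11 − (-3.41411)) = -2.82251e-06.

S_4 ≈ 0.0198128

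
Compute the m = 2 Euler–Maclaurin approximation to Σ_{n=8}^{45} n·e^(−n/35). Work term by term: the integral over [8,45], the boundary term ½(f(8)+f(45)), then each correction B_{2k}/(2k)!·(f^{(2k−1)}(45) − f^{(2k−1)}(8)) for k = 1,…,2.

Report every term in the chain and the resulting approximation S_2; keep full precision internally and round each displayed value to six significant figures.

S_2 ≈ 432.759

∫_8^45 x·e^(−x/35) dx evaluates to 423.414.
½[f(8) + f(45)] = ½[6.36536 + 12.4404] = 9.40287.
Running total after boundary: 432.817.
k=1: B_{2}/(2)! × [f^{(1)}(45) − f^{(1)}(8)] = 1/12 × (-0.0789866 − 0.613802) = -0.0577324.
Running total after k=1: 432.759.
k=2: B_{4}/(4)! × [f^{(3)}(45) − f^{(3)}(8)] = −1/720 × (0.000386873 − 0.00180012) = 1.96284e-06.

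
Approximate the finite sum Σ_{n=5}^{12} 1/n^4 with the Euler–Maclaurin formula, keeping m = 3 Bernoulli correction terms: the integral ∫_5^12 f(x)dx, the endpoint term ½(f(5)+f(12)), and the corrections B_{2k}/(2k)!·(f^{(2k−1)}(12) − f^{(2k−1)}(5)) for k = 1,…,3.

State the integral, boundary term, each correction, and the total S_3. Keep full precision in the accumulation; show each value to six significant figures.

Integral: ∫_5^12 1/x^4 dx = 0.00247377.
½[f(5) + f(12)] = ½[0.00160000 + 4.82253e-05] = 0.000824113.
Integral + boundary = 0.00329788.
Order-1 term: 1/12 · (-1.60751e-05 − (-0.00128000)) = 0.000105327.
After k=1: 0.00340321.
Order-2 term: −1/720 · (-3.34898e-06 − (-0.00153600)) = -2.12868e-06.
After k=2: 0.00340108.
Order-3 term: 1/30240 · (-1.30238e-06 − (-0.00344064)) = 1.13735e-07.

S_3 ≈ 0.00340119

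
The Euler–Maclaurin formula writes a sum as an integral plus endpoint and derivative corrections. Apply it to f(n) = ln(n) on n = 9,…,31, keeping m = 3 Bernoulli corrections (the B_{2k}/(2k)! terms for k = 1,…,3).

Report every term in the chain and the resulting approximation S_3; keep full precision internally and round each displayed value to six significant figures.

The integral term ∫_9^31 ln(x) dx = 64.6786.
½[f(9) + f(31)] = ½[2.19722 + 3.43399] = 2.81561.
Integral + boundary = 67.4942.
Order-1 term: 1/12 · (0.0322581 − 0.111111) = -0.00657109.
Partial sum through k=1: 67.4876.
Order-2 term: −1/720 · (6.71344e-05 − 0.00274348) = 3.71715e-06.
Partial sum through k=2: 67.4876.
Order-3 term: 1/30240 · (8.38306e-07 − 0.000406442) = -1.34128e-08.

S_3 ≈ 67.4876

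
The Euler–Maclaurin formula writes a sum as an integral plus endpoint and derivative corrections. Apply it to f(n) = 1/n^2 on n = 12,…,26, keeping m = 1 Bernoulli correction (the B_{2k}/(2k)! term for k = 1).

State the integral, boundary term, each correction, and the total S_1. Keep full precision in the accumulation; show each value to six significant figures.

S_1 ≈ 0.0491706

Integral: ∫_12^26 1/x^2 dx = 0.0448718.
Boundary: ½(f(12) + f(26)) = ½(0.00694444 + 0.00147929) = 0.00421187.
Integral + boundary = 0.0490837.
Correction k=1: B_{2}/2! · (f^{(1)}(26) − f^{(1)}(12)) = 1/12 · (-0.000113792 − (-0.00115741)) = 8.69680e-05.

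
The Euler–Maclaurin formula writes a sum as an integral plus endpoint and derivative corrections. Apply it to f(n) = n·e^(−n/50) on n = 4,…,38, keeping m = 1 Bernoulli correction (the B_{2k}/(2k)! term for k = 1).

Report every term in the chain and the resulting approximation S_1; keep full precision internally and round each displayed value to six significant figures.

∫_4^38 x·e^(−x/50) dx evaluates to 434.682.
Boundary: ½(f(4) + f(38)) = ½(3.69247 + 17.7713) = 10.7319.
So far: 445.414.
Correction k=1: B_{2}/2! · (f^{(1)}(38) − f^{(1)}(4)) = 1/12 · (0.112240 − 0.849267) = -0.0614189.

S_1 ≈ 445.352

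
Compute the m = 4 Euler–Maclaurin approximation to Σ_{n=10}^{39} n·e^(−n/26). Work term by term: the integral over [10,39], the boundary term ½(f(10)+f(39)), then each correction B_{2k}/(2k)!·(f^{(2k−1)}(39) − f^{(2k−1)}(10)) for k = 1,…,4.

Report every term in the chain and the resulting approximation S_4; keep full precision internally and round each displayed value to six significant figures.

S_4 ≈ 267.767

∫_10^39 x·e^(−x/26) dx evaluates to 260.057.
Endpoint term: (f(10) + f(39))/2 = (6.80712 + 8.70208)/2 = 7.75460.
Running total after boundary: 267.811.
Order-1 term: 1/12 · (-0.111565 − 0.418900) = -0.0442054.
Running total after k=1: 267.767.
Order-2 term: −1/720 · (0.000495111 − 0.00263362) = 2.97015e-06.
Running total after k=2: 267.767.
Order-3 term: 1/30240 · (1.70896e-06 − 6.87509e-06) = -1.70837e-10.
Running total after k=3: 267.767.
Order-4 term: −1/1209600 · (3.97266e-09 − 1.45774e-08) = 8.76711e-15.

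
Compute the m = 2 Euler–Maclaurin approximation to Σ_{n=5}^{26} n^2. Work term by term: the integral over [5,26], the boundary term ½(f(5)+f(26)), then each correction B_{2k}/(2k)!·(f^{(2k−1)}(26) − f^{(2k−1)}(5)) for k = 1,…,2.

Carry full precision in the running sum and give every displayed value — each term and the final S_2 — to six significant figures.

S_2 ≈ 6171.00

∫_5^26 x^2 dx evaluates to 5817.00.
½[f(5) + f(26)] = ½[25.0000 + 676.000] = 350.500.
So far: 6167.50.
Correction k=1: B_{2}/2! · (f^{(1)}(26) − f^{(1)}(5)) = 1/12 · (52.0000 − 10.0000) = 3.50000.
Running total after k=1: 6171.00.
Correction k=2: B_{4}/4! · (f^{(3)}(26) − f^{(3)}(5)) = −1/720 · (0.00000 − 0.00000) = 0.00000.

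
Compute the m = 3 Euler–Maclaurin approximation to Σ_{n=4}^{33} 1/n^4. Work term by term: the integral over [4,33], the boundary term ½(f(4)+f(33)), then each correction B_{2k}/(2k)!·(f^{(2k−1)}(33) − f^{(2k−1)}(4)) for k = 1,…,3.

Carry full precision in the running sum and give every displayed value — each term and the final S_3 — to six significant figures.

S_3 ≈ 0.00746879

∫_4^33 1/x^4 dx evaluates to 0.00519906.
Boundary: ½(f(4) + f(33)) = ½(0.00390625 + 8.43226e-07) = 0.00195355.
Running total after boundary: 0.00715260.
Correction k=1: B_{2}/2! · (f^{(1)}(33) − f^{(1)}(4)) = 1/12 · (-1.02209e-07 − (-0.00390625)) = 0.000325512.
Partial sum through k=1: 0.00747812.
Correction k=2: B_{4}/4! · (f^{(3)}(33) − f^{(3)}(4)) = −1/720 · (-2.81568e-09 − (-0.00732422)) = -1.01725e-05.
Partial sum through k=2: 0.00746794.
Correction k=3: B_{6}/6! · (f^{(5)}(33) − f^{(5)}(4)) = 1/30240 · (-1.44792e-10 − (-0.0256348)) = 8.47710e-07.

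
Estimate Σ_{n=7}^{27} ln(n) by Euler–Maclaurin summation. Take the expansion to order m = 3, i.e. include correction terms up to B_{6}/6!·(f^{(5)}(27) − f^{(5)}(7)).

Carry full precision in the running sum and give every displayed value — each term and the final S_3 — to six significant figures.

Integral: ∫_7^27 ln(x) dx = 55.3662.
Endpoint term: (f(7) + f(27))/2 = (1.94591 + 3.29584)/2 = 2.62087.
So far: 57.9871.
Order-1 term: 1/12 · (0.0370370 − 0.142857) = -0.00881834.
After k=1: 57.9783.
Order-2 term: −1/720 · (0.000101611 − 0.00583090) = 7.95735e-06.
After k=2: 57.9783.
Order-3 term: 1/30240 · (1.67260e-06 − 0.00142798) = -4.71661e-08.

S_3 ≈ 57.9783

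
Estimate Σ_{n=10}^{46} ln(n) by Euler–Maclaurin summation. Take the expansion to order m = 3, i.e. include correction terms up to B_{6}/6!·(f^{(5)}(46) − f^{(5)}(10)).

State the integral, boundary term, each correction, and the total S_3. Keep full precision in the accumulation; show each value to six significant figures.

S_3 ≈ 120.151

Integral: ∫_10^46 ln(x) dx = 117.092.
Boundary: ½(f(10) + f(46)) = ½(2.30259 + 3.82864) = 3.06561.
Running total after boundary: 120.157.
Correction k=1: B_{2}/2! · (f^{(1)}(46) − f^{(1)}(10)) = 1/12 · (0.0217391 − 0.100000) = -0.00652174.
After k=1: 120.151.
Correction k=2: B_{4}/4! · (f^{(3)}(46) − f^{(3)}(10)) = −1/720 · (2.05474e-05 − 0.00200000) = 2.74924e-06.
After k=2: 120.151.
Correction k=3: B_{6}/6! · (f^{(5)}(46) − f^{(5)}(10)) = 1/30240 · (1.16526e-07 − 0.000240000) = -7.93265e-09.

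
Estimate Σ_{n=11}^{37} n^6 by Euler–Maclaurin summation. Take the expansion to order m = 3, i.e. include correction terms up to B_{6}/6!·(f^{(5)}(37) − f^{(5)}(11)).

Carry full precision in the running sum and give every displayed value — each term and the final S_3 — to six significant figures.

Integral: ∫_11^37 x^6 dx = 1.35589e+10.
Boundary: ½(f(11) + f(37)) = ½(1.77156e+06 + 2.56573e+09) = 1.28375e+09.
So far: 1.48427e+10.
k=1: B_{2}/(2)! × [f^{(1)}(37) − f^{(1)}(11)] = 1/12 × (4.16064e+08 − 966306) = 3.45915e+07.
Partial sum through k=1: 1.48773e+10.
k=2: B_{4}/(4)! × [f^{(3)}(37) − f^{(3)}(11)] = −1/720 × (6.07836e+06 − 159720) = -8220.33.
Partial sum through k=2: 1.48772e+10.
k=3: B_{6}/(6)! × [f^{(5)}(37) − f^{(5)}(11)] = 1/30240 × (26640.0 − 7920.00) = 0.619048.

S_3 ≈ 1.48772e+10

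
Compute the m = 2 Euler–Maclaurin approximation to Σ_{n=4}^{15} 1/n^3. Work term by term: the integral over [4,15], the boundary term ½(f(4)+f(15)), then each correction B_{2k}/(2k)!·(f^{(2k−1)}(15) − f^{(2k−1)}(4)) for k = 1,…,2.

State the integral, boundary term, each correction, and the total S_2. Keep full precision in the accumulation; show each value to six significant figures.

The integral term ∫_4^15 1/x^3 dx = 0.0290278.
Boundary: ½(f(4) + f(15)) = ½(0.0156250 + 0.000296296) = 0.00796065.
Integral + boundary = 0.0369884.
k=1: B_{2}/(2)! × [f^{(1)}(15) − f^{(1)}(4)] = 1/12 × (-5.92593e-05 − (-0.0117188)) = 0.000971624.
Partial sum through k=1: 0.0379601.
k=2: B_{4}/(4)! × [f^{(3)}(15) − f^{(3)}(4)] = −1/720 × (-5.26749e-06 − (-0.0146484)) = -2.03377e-05.

S_2 ≈ 0.0379397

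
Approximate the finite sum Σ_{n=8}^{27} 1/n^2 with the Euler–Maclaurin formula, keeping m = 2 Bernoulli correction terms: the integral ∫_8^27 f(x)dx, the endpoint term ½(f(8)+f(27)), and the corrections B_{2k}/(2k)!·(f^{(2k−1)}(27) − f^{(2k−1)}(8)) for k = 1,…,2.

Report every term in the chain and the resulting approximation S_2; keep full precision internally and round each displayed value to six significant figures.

S_2 ≈ 0.0967774

∫_8^27 1/x^2 dx evaluates to 0.0879630.
½[f(8) + f(27)] = ½[0.0156250 + 0.00137174] = 0.00849837.
So far: 0.0964613.
k=1: B_{2}/(2)! × [f^{(1)}(27) − f^{(1)}(8)] = 1/12 × (-0.000101611 − (-0.00390625)) = 0.000317053.
After k=1: 0.0967784.
k=2: B_{4}/(4)! × [f^{(3)}(27) − f^{(3)}(8)] = −1/720 × (-1.67260e-06 − (-0.000732422)) = -1.01493e-06.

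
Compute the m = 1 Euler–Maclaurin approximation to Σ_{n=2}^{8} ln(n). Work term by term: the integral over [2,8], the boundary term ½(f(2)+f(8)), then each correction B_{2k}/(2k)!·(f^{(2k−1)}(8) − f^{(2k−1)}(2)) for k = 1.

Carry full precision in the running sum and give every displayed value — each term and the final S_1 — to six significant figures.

The integral term ∫_2^8 ln(x) dx = 9.24924.
Boundary: ½(f(2) + f(8)) = ½(0.693147 + 2.07944) = 1.38629.
Integral + boundary = 10.6355.
Correction k=1: B_{2}/2! · (f^{(1)}(8) − f^{(1)}(2)) = 1/12 · (0.125000 − 0.500000) = -0.0312500.

S_1 ≈ 10.6043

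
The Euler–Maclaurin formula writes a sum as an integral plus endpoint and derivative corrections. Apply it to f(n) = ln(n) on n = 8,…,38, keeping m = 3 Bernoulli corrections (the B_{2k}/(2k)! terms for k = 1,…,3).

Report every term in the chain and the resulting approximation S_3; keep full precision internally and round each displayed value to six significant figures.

S_3 ≈ 94.4430

The integral term ∫_8^38 ln(x) dx = 91.5927.
Boundary: ½(f(8) + f(38)) = ½(2.07944 + 3.63759) = 2.85851.
Integral + boundary = 94.4513.
k=1: B_{2}/(2)! × [f^{(1)}(38) − f^{(1)}(8)] = 1/12 × (0.0263158 − 0.125000) = -0.00822368.
After k=1: 94.4430.
k=2: B_{4}/(4)! × [f^{(3)}(38) − f^{(3)}(8)] = −1/720 × (3.64485e-05 − 0.00390625) = 5.37472e-06.
After k=2: 94.4430.
k=3: B_{6}/(6)! × [f^{(5)}(38) − f^{(5)}(8)] = 1/30240 × (3.02896e-07 − 0.000732422) = -2.42103e-08.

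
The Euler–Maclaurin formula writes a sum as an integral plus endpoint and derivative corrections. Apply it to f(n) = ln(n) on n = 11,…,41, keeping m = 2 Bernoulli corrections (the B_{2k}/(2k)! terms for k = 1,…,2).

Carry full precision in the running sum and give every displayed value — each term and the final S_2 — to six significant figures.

S_2 ≈ 98.9298

The integral term ∫_11^41 ln(x) dx = 95.8796.
Endpoint term: (f(11) + f(41))/2 = (2.39790 + 3.71357)/2 = 3.05573.
Running total after boundary: 98.9353.
Correction k=1: B_{2}/2! · (f^{(1)}(41) − f^{(1)}(11)) = 1/12 · (0.0243902 − 0.0909091) = -0.00554324.
Partial sum through k=1: 98.9298.
Correction k=2: B_{4}/4! · (f^{(3)}(41) − f^{(3)}(11)) = −1/720 · (2.90187e-05 − 0.00150263) = 2.04668e-06.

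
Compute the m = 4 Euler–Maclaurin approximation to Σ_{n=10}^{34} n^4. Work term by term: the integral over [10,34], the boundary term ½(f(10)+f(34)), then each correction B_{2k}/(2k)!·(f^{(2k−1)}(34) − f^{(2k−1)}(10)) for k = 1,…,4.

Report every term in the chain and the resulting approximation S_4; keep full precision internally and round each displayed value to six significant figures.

S_4 ≈ 9.75302e+06

The integral term ∫_10^34 x^4 dx = 9.06708e+06.
Endpoint term: (f(10) + f(34))/2 = (10000.0 + 1.33634e+06)/2 = 673168.
So far: 9.74025e+06.
k=1: B_{2}/(2)! × [f^{(1)}(34) − f^{(1)}(10)] = 1/12 × (157216 − 4000.00) = 12768.0.
Running total after k=1: 9.75302e+06.
k=2: B_{4}/(4)! × [f^{(3)}(34) − f^{(3)}(10)] = −1/720 × (816.000 − 240.000) = -0.800000.
Running total after k=2: 9.75302e+06.
k=3: B_{6}/(6)! × [f^{(5)}(34) − f^{(5)}(10)] = 1/30240 × (0.00000 − 0.00000) = 0.00000.
Running total after k=3: 9.75302e+06.
k=4: B_{8}/(8)! × [f^{(7)}(34) − f^{(7)}(10)] = −1/1209600 × (0.00000 − 0.00000) = 0.00000.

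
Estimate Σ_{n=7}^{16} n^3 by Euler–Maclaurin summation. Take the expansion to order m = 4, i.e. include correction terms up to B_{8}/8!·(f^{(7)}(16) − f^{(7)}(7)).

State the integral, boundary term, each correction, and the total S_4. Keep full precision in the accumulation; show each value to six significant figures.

The integral term ∫_7^16 x^3 dx = 15783.8.
Endpoint term: (f(7) + f(16))/2 = (343.000 + 4096.00)/2 = 2219.50.
So far: 18003.2.
Correction k=1: B_{2}/2! · (f^{(1)}(16) − f^{(1)}(7)) = 1/12 · (768.000 − 147.000) = 51.7500.
Partial sum through k=1: 18055.0.
Correction k=2: B_{4}/4! · (f^{(3)}(16) − f^{(3)}(7)) = −1/720 · (6.00000 − 6.00000) = 0.00000.
Partial sum through k=2: 18055.0.
Correction k=3: B_{6}/6! · (f^{(5)}(16) − f^{(5)}(7)) = 1/30240 · (0.00000 − 0.00000) = 0.00000.
Partial sum through k=3: 18055.0.
Correction k=4: B_{8}/8! · (f^{(7)}(16) − f^{(7)}(7)) = −1/1209600 · (0.00000 − 0.00000) = 0.00000.

S_4 ≈ 18055.0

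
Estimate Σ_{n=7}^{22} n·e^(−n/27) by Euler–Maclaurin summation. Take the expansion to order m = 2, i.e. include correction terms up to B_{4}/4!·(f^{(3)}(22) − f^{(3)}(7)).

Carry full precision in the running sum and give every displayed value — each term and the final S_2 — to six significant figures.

S_2 ≈ 130.159

Integral: ∫_7^22 x·e^(−x/27) dx = 122.630.
½[f(7) + f(22)] = ½[5.40136 + 9.73987] = 7.57061.
So far: 130.200.
Order-1 term: 1/12 · (0.0819854 − 0.571573) = -0.0407989.
After k=1: 130.159.
Order-2 term: −1/720 · (0.00132706 − 0.00290099) = 2.18601e-06.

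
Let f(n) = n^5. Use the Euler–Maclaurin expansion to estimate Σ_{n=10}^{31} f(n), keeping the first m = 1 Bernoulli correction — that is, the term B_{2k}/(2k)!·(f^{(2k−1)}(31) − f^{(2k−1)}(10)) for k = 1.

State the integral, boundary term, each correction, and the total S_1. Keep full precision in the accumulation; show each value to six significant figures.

The integral term ∫_10^31 x^5 dx = 1.47751e+08.
Boundary: ½(f(10) + f(31)) = ½(100000 + 2.86292e+07) = 1.43646e+07.
Integral + boundary = 1.62115e+08.
Order-1 term: 1/12 · (4.61760e+06 − 50000.0) = 380634.

S_1 ≈ 1.62496e+08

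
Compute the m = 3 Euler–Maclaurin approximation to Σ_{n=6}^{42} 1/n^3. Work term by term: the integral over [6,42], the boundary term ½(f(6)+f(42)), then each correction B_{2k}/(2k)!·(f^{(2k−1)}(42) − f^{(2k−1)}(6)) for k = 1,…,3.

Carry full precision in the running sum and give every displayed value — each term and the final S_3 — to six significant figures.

S_3 ≈ 0.0161181

Integral: ∫_6^42 1/x^3 dx = 0.0136054.
Boundary: ½(f(6) + f(42)) = ½(0.00462963 + 1.34975e-05) = 0.00232156.
So far: 0.0159270.
k=1: B_{2}/(2)! × [f^{(1)}(42) − f^{(1)}(6)] = 1/12 × (-9.64104e-07 − (-0.00231481)) = 0.000192821.
Partial sum through k=1: 0.0161198.
k=2: B_{4}/(4)! × [f^{(3)}(42) − f^{(3)}(6)] = −1/720 × (-1.09309e-08 − (-0.00128601)) = -1.78611e-06.
Partial sum through k=2: 0.0161180.
k=3: B_{6}/(6)! × [f^{(5)}(42) − f^{(5)}(6)] = 1/30240 × (-2.60259e-10 − (-0.00150034)) = 4.96145e-08.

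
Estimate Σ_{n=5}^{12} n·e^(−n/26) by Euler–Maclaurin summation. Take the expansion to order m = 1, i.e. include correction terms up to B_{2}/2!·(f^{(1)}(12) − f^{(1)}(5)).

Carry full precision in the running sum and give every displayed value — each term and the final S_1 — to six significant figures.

The integral term ∫_5^12 x·e^(−x/26) dx = 42.2433.
½[f(5) + f(12)] = ½[4.12526 + 7.56376] = 5.84451.
Integral + boundary = 48.0878.
Order-1 term: 1/12 · (0.339399 − 0.666389) = -0.0272491.

S_1 ≈ 48.0605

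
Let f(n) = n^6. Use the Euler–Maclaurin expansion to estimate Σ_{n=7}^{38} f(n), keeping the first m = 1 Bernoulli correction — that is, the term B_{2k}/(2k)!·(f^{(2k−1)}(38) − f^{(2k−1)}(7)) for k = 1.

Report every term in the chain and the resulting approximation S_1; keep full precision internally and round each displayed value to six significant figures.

Integral: ∫_7^38 x^6 dx = 1.63450e+10.
Boundary: ½(f(7) + f(38)) = ½(117649 + 3.01094e+09) = 1.50553e+09.
Integral + boundary = 1.78505e+10.
k=1: B_{2}/(2)! × [f^{(1)}(38) − f^{(1)}(7)] = 1/12 × (4.75411e+08 − 100842) = 3.96092e+07.

S_1 ≈ 1.78901e+10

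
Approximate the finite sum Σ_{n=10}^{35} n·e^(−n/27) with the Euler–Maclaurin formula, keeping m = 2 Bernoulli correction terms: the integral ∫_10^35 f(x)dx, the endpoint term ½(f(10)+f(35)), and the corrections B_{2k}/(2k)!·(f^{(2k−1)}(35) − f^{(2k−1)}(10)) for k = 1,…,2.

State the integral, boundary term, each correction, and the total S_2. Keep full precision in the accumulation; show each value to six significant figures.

∫_10^35 x·e^(−x/27) dx evaluates to 231.877.
½[f(10) + f(35)] = ½[6.90479 + 9.57401] = 8.23940.
So far: 240.116.
Correction k=1: B_{2}/2! · (f^{(1)}(35) − f^{(1)}(10)) = 1/12 · (-0.0810498 − 0.434746) = -0.0429830.
Running total after k=1: 240.073.
Correction k=2: B_{4}/4! · (f^{(3)}(35) − f^{(3)}(10)) = −1/720 · (0.000639282 − 0.00249068) = 2.57138e-06.

S_2 ≈ 240.073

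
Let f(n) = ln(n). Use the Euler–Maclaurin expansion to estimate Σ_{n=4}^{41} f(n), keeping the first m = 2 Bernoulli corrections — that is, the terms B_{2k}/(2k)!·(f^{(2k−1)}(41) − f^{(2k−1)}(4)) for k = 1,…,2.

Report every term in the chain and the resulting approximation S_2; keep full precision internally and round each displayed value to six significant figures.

S_2 ≈ 112.242

The integral term ∫_4^41 ln(x) dx = 109.711.
½[f(4) + f(41)] = ½[1.38629 + 3.71357] = 2.54993.
Integral + boundary = 112.261.
k=1: B_{2}/(2)! × [f^{(1)}(41) − f^{(1)}(4)] = 1/12 × (0.0243902 − 0.250000) = -0.0188008.
Running total after k=1: 112.242.
k=2: B_{4}/(4)! × [f^{(3)}(41) − f^{(3)}(4)] = −1/720 × (2.90187e-05 − 0.0312500) = 4.33625e-05.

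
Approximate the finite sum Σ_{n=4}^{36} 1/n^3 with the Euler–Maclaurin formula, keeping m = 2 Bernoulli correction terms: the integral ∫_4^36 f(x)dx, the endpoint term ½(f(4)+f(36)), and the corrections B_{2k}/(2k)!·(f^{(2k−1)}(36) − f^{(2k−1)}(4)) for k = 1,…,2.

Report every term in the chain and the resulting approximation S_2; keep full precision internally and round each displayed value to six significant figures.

S_2 ≈ 0.0396435

The integral term ∫_4^36 1/x^3 dx = 0.0308642.
Boundary: ½(f(4) + f(36)) = ½(0.0156250 + 2.14335e-05) = 0.00782322.
Running total after boundary: 0.0386874.
Order-1 term: 1/12 · (-1.78612e-06 − (-0.0117188)) = 0.000976414.
After k=1: 0.0396638.
Order-2 term: −1/720 · (-2.75636e-08 − (-0.0146484)) = -2.03450e-05.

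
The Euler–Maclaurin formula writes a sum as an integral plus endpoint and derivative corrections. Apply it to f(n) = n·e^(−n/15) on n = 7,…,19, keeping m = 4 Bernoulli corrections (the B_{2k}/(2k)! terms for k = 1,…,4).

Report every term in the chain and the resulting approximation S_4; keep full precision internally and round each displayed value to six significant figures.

The integral term ∫_7^19 x·e^(−x/15) dx = 63.2371.
Endpoint term: (f(7) + f(19))/2 = (4.38962 + 5.35362)/2 = 4.87162.
Integral + boundary = 68.1087.
k=1: B_{2}/(2)! × [f^{(1)}(19) − f^{(1)}(7)] = 1/12 × (-0.0751385 − 0.334448) = -0.0341322.
Running total after k=1: 68.0745.
k=2: B_{4}/(4)! × [f^{(3)}(19) − f^{(3)}(7)] = −1/720 × (0.00217067 − 0.00706056) = 6.79152e-06.
Running total after k=2: 68.0746.
k=3: B_{6}/(6)! × [f^{(5)}(19) − f^{(5)}(7)] = 1/30240 × (2.07790e-05 − 5.61542e-05) = -1.16981e-09.
Running total after k=3: 68.0746.
k=4: B_{8}/(8)! × [f^{(7)}(19) − f^{(7)}(7)] = −1/1209600 × (1.41825e-07 − 3.59680e-07) = 1.80105e-13.

S_4 ≈ 68.0746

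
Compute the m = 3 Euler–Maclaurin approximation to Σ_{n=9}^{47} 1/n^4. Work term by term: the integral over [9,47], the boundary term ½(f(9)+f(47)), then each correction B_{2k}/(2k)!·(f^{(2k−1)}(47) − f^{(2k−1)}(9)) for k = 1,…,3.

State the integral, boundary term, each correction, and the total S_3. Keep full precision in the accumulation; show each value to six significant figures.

∫_9^47 1/x^4 dx evaluates to 0.000454037.
½[f(9) + f(47)] = ½[0.000152416 + 2.04931e-07] = 7.63104e-05.
Running total after boundary: 0.000530347.
Order-1 term: 1/12 · (-1.74410e-08 − (-6.77404e-05)) = 5.64358e-06.
After k=1: 0.000535991.
Order-2 term: −1/720 · (-2.36862e-10 − (-2.50890e-05)) = -3.48455e-08.
After k=2: 0.000535956.
Order-3 term: 1/30240 · (-6.00466e-12 − (-1.73455e-05)) = 5.73594e-10.

S_3 ≈ 0.000535956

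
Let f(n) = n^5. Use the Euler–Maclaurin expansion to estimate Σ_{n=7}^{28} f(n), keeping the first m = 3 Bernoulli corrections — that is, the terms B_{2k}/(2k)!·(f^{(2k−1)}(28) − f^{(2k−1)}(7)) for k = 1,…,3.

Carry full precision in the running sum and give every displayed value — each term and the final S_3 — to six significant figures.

S_3 ≈ 8.91641e+07

Integral: ∫_7^28 x^5 dx = 8.02954e+07.
½[f(7) + f(28)] = ½[16807.0 + 1.72104e+07] = 8.61359e+06.
Running total after boundary: 8.89090e+07.
Order-1 term: 1/12 · (3.07328e+06 − 12005.0) = 255106.
Running total after k=1: 8.91641e+07.
Order-2 term: −1/720 · (47040.0 − 2940.00) = -61.2500.
Running total after k=2: 8.91641e+07.
Order-3 term: 1/30240 · (120.000 − 120.000) = 0.00000.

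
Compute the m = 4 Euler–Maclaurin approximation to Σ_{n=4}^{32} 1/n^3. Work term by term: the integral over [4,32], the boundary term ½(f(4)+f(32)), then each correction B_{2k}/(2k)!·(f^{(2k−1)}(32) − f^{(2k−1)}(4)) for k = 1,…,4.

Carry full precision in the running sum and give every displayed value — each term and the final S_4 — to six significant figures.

∫_4^32 1/x^3 dx evaluates to 0.0307617.
½[f(4) + f(32)] = ½[0.0156250 + 3.05176e-05] = 0.00782776.
Integral + boundary = 0.0385895.
Order-1 term: 1/12 · (-2.86102e-06 − (-0.0117188)) = 0.000976324.
Running total after k=1: 0.0395658.
Order-2 term: −1/720 · (-5.58794e-08 − (-0.0146484)) = -2.03450e-05.
Running total after k=2: 0.0395455.
Order-3 term: 1/30240 · (-2.29193e-09 − (-0.0384521)) = 1.27157e-06.
Running total after k=3: 0.0395467.
Order-4 term: −1/1209600 · (-1.61151e-10 − (-0.173035)) = -1.43051e-07.

S_4 ≈ 0.0395466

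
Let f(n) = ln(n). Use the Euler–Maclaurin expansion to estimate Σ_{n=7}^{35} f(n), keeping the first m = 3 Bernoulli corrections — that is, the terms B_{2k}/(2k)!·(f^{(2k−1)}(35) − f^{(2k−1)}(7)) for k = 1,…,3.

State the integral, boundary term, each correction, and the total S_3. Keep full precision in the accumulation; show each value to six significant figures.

The integral term ∫_7^35 ln(x) dx = 82.8158.
Boundary: ½(f(7) + f(35)) = ½(1.94591 + 3.55535) = 2.75063.
Integral + boundary = 85.5664.
k=1: B_{2}/(2)! × [f^{(1)}(35) − f^{(1)}(7)] = 1/12 × (0.0285714 − 0.142857) = -0.00952381.
Running total after k=1: 85.5569.
k=2: B_{4}/(4)! × [f^{(3)}(35) − f^{(3)}(7)] = −1/720 × (4.66472e-05 − 0.00583090) = 8.03369e-06.
Running total after k=2: 85.5569.
k=3: B_{6}/(6)! × [f^{(5)}(35) − f^{(5)}(7)] = 1/30240 × (4.56952e-07 − 0.00142798) = -4.72063e-08.

S_3 ≈ 85.5569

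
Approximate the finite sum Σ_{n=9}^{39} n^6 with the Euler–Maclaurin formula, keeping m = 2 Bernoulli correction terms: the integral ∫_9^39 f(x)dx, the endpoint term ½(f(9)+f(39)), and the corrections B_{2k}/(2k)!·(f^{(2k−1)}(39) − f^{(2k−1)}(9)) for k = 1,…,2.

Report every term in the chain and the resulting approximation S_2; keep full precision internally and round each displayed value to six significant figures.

S_2 ≈ 2.14085e+10

∫_9^39 x^6 dx evaluates to 1.96037e+10.
½[f(9) + f(39)] = ½[531441 + 3.51874e+09] = 1.75964e+09.
Running total after boundary: 2.13634e+10.
Correction k=1: B_{2}/2! · (f^{(1)}(39) − f^{(1)}(9)) = 1/12 · (5.41345e+08 − 354294) = 4.50826e+07.
Partial sum through k=1: 2.14085e+10.
Correction k=2: B_{4}/4! · (f^{(3)}(39) − f^{(3)}(9)) = −1/720 · (7.11828e+06 − 87480.0) = -9765.00.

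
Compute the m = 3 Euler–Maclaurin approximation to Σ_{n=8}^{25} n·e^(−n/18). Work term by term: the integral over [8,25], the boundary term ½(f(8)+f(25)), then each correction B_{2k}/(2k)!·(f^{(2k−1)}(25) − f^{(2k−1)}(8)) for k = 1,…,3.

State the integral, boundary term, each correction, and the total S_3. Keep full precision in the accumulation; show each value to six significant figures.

The integral term ∫_8^25 x·e^(−x/18) dx = 107.074.
Boundary: ½(f(8) + f(25)) = ½(5.12944 + 6.23381) = 5.68162.
Running total after boundary: 112.755.
Order-1 term: 1/12 · (-0.0969703 − 0.356211) = -0.0377651.
Partial sum through k=1: 112.718.
Order-2 term: −1/720 · (0.00123992 − 0.00505732) = 5.30195e-06.
Partial sum through k=2: 112.718.
Order-3 term: 1/30240 · (8.57757e-06 − 2.78248e-05) = -6.36482e-10.

S_3 ≈ 112.718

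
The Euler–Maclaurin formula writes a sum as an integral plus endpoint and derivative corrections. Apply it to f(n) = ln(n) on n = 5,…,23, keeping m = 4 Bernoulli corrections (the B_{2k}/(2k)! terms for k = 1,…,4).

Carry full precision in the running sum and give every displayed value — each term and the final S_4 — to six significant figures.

S_4 ≈ 48.4286

The integral term ∫_5^23 ln(x) dx = 46.0692.
Boundary: ½(f(5) + f(23)) = ½(1.60944 + 3.13549) = 2.37247.
Running total after boundary: 48.4416.
Correction k=1: B_{2}/2! · (f^{(1)}(23) − f^{(1)}(5)) = 1/12 · (0.0434783 − 0.200000) = -0.0130435.
Partial sum through k=1: 48.4286.
Correction k=2: B_{4}/4! · (f^{(3)}(23) − f^{(3)}(5)) = −1/720 · (0.000164379 − 0.0160000) = 2.19939e-05.
Partial sum through k=2: 48.4286.
Correction k=3: B_{6}/6! · (f^{(5)}(23) − f^{(5)}(5)) = 1/30240 · (3.72883e-06 − 0.00768000) = -2.53845e-07.
Partial sum through k=3: 48.4286.
Correction k=4: B_{8}/8! · (f^{(7)}(23) − f^{(7)}(5)) = −1/1209600 · (2.11465e-07 − 0.00921600) = 7.61887e-09.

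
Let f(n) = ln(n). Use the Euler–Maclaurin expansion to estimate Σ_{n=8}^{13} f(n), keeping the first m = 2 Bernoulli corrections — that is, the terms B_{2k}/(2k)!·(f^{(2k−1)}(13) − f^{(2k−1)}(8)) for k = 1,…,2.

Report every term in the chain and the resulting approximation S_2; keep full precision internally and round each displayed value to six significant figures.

Integral: ∫_8^13 ln(x) dx = 11.7088.
½[f(8) + f(13)] = ½[2.07944 + 2.56495] = 2.32220.
Running total after boundary: 14.0310.
Correction k=1: B_{2}/2! · (f^{(1)}(13) − f^{(1)}(8)) = 1/12 · (0.0769231 − 0.125000) = -0.00400641.
Running total after k=1: 14.0270.
Correction k=2: B_{4}/4! · (f^{(3)}(13) − f^{(3)}(8)) = −1/720 · (0.000910332 − 0.00390625) = 4.16100e-06.

S_2 ≈ 14.0270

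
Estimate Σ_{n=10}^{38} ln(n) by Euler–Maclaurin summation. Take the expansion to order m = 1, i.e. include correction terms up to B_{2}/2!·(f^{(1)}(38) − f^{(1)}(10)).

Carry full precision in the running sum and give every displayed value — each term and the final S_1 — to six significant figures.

S_1 ≈ 90.1664

The integral term ∫_10^38 ln(x) dx = 87.2024.
Endpoint term: (f(10) + f(38))/2 = (2.30259 + 3.63759)/2 = 2.97009.
Integral + boundary = 90.1725.
Order-1 term: 1/12 · (0.0263158 − 0.100000) = -0.00614035.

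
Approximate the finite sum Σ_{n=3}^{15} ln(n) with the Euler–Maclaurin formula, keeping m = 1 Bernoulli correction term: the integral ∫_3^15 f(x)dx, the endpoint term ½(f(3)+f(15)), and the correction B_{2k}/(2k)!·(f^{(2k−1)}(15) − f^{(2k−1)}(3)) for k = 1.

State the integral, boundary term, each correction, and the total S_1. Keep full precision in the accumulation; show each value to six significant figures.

S_1 ≈ 27.2060

The integral term ∫_3^15 ln(x) dx = 25.3249.
½[f(3) + f(15)] = ½[1.09861 + 2.70805] = 1.90333.
So far: 27.2282.
Order-1 term: 1/12 · (0.0666667 − 0.333333) = -0.0222222.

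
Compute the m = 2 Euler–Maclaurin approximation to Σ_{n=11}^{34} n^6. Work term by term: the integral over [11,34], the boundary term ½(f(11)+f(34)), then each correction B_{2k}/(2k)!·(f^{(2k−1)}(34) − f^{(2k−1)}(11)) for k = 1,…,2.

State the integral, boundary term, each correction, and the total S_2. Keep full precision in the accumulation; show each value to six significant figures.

Integral: ∫_11^34 x^6 dx = 7.50055e+09.
Boundary: ½(f(11) + f(34)) = ½(1.77156e+06 + 1.54480e+09) = 7.73288e+08.
Integral + boundary = 8.27384e+09.
k=1: B_{2}/(2)! × [f^{(1)}(34) − f^{(1)}(11)] = 1/12 × (2.72613e+08 − 966306) = 2.26372e+07.
After k=1: 8.29648e+09.
k=2: B_{4}/(4)! × [f^{(3)}(34) − f^{(3)}(11)] = −1/720 × (4.71648e+06 − 159720) = -6328.83.

S_2 ≈ 8.29647e+09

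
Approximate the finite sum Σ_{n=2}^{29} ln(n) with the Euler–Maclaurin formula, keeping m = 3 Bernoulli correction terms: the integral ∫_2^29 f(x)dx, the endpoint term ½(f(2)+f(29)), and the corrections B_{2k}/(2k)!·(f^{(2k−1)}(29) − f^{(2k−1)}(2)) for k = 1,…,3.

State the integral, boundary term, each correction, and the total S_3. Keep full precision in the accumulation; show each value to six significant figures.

The integral term ∫_2^29 ln(x) dx = 69.2653.
Endpoint term: (f(2) + f(29))/2 = (0.693147 + 3.36730)/2 = 2.03022.
Running total after boundary: 71.2955.
Correction k=1: B_{2}/2! · (f^{(1)}(29) − f^{(1)}(2)) = 1/12 · (0.0344828 − 0.500000) = -0.0387931.
Partial sum through k=1: 71.2567.
Correction k=2: B_{4}/4! · (f^{(3)}(29) − f^{(3)}(2)) = −1/720 · (8.20042e-05 − 0.250000) = 0.000347108.
Partial sum through k=2: 71.2571.
Correction k=3: B_{6}/6! · (f^{(5)}(29) − f^{(5)}(2)) = 1/30240 · (1.17010e-06 − 0.750000) = -2.48015e-05.

S_3 ≈ 71.2570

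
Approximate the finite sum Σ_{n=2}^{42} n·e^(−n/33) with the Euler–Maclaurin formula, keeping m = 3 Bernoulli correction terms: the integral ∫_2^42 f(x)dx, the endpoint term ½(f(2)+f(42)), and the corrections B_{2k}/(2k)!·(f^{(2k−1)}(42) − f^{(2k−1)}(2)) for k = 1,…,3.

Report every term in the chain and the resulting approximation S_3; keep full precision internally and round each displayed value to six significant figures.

Integral: ∫_2^42 x·e^(−x/33) dx = 393.914.
Endpoint term: (f(2) + f(42))/2 = (1.88239 + 11.7628)/2 = 6.82260.
So far: 400.736.
k=1: B_{2}/(2)! × [f^{(1)}(42) − f^{(1)}(2)] = 1/12 × (-0.0763818 − 0.884152) = -0.0800445.
Running total after k=1: 400.656.
k=2: B_{4}/(4)! × [f^{(3)}(42) − f^{(3)}(2)] = −1/720 × (0.000444216 − 0.00254044) = 2.91142e-06.
Running total after k=2: 400.656.
k=3: B_{6}/(6)! × [f^{(5)}(42) − f^{(5)}(2)] = 1/30240 × (8.80232e-07 − 3.92010e-06) = -1.00525e-10.

S_3 ≈ 400.656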